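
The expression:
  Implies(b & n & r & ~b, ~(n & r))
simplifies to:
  True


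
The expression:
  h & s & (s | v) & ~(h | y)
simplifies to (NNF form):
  False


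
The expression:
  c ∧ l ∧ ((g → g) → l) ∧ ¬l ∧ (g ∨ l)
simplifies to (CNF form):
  False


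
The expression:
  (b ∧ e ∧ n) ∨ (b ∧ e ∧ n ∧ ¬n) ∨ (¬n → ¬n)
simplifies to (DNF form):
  True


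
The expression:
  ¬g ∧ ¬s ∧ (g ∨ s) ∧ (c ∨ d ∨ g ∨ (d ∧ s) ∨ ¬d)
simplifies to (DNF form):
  False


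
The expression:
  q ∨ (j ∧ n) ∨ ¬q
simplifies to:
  True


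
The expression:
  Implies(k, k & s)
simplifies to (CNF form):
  s | ~k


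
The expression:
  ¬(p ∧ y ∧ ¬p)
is always true.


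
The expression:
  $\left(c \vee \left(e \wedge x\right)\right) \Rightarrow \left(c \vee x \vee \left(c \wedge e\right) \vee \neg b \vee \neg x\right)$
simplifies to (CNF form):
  $\text{True}$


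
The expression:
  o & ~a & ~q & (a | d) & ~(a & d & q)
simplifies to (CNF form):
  d & o & ~a & ~q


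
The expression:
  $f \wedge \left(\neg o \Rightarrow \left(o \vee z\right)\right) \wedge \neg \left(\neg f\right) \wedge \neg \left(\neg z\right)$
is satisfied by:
  {z: True, f: True}


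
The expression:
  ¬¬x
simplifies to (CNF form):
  x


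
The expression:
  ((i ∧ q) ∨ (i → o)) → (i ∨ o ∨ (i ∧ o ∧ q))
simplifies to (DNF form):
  i ∨ o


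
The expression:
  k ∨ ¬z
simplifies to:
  k ∨ ¬z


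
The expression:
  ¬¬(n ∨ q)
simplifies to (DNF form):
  n ∨ q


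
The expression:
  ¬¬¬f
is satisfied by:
  {f: False}


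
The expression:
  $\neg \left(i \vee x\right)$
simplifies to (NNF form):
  $\neg i \wedge \neg x$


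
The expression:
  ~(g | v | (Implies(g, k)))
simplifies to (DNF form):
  False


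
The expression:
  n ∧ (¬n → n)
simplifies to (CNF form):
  n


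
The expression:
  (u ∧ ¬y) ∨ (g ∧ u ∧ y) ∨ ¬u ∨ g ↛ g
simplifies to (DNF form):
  g ∨ ¬u ∨ ¬y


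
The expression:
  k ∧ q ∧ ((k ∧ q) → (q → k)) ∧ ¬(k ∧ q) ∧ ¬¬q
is never true.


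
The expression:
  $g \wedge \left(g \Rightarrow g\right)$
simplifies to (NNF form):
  $g$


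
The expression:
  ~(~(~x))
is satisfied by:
  {x: False}


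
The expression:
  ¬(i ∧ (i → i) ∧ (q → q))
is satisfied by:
  {i: False}


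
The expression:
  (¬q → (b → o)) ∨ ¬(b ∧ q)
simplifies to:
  True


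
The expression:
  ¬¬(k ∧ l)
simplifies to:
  k ∧ l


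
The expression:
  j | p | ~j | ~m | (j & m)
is always true.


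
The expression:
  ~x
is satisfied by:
  {x: False}


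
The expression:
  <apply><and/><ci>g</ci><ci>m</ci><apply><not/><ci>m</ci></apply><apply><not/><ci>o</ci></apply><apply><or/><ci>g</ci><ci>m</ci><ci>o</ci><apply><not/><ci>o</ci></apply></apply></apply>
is never true.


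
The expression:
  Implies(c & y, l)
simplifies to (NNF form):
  l | ~c | ~y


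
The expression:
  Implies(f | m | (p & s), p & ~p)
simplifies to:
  ~f & ~m & (~p | ~s)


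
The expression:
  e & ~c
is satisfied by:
  {e: True, c: False}


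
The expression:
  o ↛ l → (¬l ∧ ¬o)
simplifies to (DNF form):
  l ∨ ¬o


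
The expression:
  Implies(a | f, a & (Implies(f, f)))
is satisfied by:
  {a: True, f: False}
  {f: False, a: False}
  {f: True, a: True}


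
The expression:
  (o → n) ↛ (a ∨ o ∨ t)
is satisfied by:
  {o: False, t: False, a: False}


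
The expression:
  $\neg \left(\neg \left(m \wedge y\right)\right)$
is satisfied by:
  {m: True, y: True}


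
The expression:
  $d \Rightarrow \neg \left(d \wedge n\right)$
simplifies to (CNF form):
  $\neg d \vee \neg n$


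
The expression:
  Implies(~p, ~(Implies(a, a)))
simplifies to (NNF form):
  p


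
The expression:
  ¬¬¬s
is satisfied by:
  {s: False}


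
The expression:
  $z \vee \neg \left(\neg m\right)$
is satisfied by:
  {z: True, m: True}
  {z: True, m: False}
  {m: True, z: False}


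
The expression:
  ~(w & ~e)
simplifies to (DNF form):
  e | ~w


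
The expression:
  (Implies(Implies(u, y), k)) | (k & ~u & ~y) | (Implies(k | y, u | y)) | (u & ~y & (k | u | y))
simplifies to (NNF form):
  True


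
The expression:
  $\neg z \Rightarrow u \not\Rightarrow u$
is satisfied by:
  {z: True}


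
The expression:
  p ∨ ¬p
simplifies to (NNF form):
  True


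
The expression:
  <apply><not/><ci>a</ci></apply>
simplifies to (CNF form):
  <apply><not/><ci>a</ci></apply>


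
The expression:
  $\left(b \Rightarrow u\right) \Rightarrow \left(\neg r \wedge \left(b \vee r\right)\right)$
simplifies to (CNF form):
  $b \wedge \left(\neg r \vee \neg u\right)$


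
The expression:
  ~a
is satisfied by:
  {a: False}


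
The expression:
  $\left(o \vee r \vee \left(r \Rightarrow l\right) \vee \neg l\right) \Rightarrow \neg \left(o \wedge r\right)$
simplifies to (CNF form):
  $\neg o \vee \neg r$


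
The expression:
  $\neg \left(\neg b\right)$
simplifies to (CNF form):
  $b$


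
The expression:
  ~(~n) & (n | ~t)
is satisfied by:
  {n: True}


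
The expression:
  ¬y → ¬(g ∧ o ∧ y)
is always true.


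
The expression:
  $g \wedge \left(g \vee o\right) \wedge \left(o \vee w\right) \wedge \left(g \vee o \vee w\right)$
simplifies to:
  $g \wedge \left(o \vee w\right)$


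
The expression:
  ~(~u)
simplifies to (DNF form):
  u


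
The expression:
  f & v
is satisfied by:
  {f: True, v: True}


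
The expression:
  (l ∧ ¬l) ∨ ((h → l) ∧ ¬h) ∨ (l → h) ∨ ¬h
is always true.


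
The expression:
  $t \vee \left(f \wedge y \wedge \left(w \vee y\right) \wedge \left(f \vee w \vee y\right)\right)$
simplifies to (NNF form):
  $t \vee \left(f \wedge y\right)$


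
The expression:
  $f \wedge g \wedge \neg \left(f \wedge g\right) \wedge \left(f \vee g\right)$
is never true.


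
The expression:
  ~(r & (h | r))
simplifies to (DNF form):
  ~r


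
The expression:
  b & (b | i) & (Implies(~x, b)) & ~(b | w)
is never true.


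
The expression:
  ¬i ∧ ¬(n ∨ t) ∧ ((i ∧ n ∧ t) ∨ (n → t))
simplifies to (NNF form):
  ¬i ∧ ¬n ∧ ¬t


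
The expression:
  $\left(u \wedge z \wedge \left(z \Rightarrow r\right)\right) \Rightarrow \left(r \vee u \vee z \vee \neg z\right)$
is always true.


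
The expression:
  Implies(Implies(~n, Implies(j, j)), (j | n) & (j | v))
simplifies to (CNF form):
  (j | n) & (j | v)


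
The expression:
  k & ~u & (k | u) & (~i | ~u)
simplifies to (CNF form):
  k & ~u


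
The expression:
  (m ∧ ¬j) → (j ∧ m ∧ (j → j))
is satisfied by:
  {j: True, m: False}
  {m: False, j: False}
  {m: True, j: True}


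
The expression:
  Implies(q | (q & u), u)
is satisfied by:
  {u: True, q: False}
  {q: False, u: False}
  {q: True, u: True}


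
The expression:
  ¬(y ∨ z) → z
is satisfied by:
  {y: True, z: True}
  {y: True, z: False}
  {z: True, y: False}


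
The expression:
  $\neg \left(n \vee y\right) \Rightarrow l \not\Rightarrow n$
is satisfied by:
  {n: True, y: True, l: True}
  {n: True, y: True, l: False}
  {n: True, l: True, y: False}
  {n: True, l: False, y: False}
  {y: True, l: True, n: False}
  {y: True, l: False, n: False}
  {l: True, y: False, n: False}


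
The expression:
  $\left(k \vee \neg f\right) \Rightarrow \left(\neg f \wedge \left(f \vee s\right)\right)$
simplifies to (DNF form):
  $\left(f \wedge \neg k\right) \vee \left(s \wedge \neg f\right)$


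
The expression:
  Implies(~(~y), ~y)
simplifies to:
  ~y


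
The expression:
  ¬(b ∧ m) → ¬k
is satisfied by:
  {b: True, m: True, k: False}
  {b: True, m: False, k: False}
  {m: True, b: False, k: False}
  {b: False, m: False, k: False}
  {b: True, k: True, m: True}


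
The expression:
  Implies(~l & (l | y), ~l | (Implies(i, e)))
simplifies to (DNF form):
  True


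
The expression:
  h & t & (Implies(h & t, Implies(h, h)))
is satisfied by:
  {t: True, h: True}


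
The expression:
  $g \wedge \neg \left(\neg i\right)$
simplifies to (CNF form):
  $g \wedge i$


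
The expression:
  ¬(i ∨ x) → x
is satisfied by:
  {i: True, x: True}
  {i: True, x: False}
  {x: True, i: False}


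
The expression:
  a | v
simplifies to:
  a | v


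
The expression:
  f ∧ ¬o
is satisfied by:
  {f: True, o: False}


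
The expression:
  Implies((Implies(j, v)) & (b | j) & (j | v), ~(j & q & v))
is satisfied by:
  {v: False, q: False, j: False}
  {j: True, v: False, q: False}
  {q: True, v: False, j: False}
  {j: True, q: True, v: False}
  {v: True, j: False, q: False}
  {j: True, v: True, q: False}
  {q: True, v: True, j: False}


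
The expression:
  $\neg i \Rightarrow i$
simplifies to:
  $i$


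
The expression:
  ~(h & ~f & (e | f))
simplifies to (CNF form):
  f | ~e | ~h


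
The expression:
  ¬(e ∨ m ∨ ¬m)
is never true.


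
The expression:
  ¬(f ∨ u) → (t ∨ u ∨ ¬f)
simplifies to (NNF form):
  True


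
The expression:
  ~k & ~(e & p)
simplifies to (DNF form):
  (~e & ~k) | (~k & ~p)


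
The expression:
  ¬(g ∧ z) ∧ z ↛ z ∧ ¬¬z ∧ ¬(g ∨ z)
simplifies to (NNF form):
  False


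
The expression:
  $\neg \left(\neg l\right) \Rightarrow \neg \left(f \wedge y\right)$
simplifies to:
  $\neg f \vee \neg l \vee \neg y$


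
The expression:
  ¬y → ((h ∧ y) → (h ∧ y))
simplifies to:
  True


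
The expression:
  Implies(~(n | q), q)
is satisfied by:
  {n: True, q: True}
  {n: True, q: False}
  {q: True, n: False}


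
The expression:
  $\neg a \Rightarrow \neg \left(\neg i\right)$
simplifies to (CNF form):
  $a \vee i$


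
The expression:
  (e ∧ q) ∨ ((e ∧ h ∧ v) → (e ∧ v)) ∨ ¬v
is always true.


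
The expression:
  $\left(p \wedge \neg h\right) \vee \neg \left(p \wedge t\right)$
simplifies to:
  $\neg h \vee \neg p \vee \neg t$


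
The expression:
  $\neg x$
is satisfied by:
  {x: False}


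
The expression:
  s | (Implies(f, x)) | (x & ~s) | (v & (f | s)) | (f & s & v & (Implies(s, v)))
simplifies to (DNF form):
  s | v | x | ~f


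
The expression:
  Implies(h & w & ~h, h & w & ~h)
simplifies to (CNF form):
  True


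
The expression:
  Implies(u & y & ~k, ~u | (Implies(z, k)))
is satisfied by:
  {k: True, u: False, z: False, y: False}
  {k: False, u: False, z: False, y: False}
  {y: True, k: True, u: False, z: False}
  {y: True, k: False, u: False, z: False}
  {k: True, z: True, y: False, u: False}
  {z: True, y: False, u: False, k: False}
  {y: True, z: True, k: True, u: False}
  {y: True, z: True, k: False, u: False}
  {k: True, u: True, y: False, z: False}
  {u: True, y: False, z: False, k: False}
  {k: True, y: True, u: True, z: False}
  {y: True, u: True, k: False, z: False}
  {k: True, z: True, u: True, y: False}
  {z: True, u: True, y: False, k: False}
  {y: True, z: True, u: True, k: True}


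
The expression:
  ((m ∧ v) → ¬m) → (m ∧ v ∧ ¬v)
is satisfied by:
  {m: True, v: True}


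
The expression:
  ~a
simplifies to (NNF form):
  ~a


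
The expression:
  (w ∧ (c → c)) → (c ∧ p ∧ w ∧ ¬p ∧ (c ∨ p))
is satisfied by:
  {w: False}


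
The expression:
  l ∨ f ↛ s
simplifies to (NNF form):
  l ∨ (f ∧ ¬s)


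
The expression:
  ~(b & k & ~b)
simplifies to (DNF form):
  True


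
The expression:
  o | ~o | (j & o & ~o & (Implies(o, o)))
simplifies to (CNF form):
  True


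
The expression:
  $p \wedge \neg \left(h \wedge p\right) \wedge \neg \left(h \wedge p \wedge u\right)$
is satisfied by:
  {p: True, h: False}


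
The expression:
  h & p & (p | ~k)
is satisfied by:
  {h: True, p: True}


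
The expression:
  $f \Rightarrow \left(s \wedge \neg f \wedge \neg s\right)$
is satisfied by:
  {f: False}


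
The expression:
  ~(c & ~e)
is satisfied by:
  {e: True, c: False}
  {c: False, e: False}
  {c: True, e: True}


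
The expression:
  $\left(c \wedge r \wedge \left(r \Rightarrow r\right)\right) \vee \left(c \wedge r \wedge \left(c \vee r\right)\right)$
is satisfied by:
  {r: True, c: True}


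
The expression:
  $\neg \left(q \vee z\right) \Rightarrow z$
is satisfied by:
  {q: True, z: True}
  {q: True, z: False}
  {z: True, q: False}


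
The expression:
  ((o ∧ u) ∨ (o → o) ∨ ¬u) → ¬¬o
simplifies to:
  o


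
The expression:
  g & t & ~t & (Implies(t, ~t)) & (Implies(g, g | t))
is never true.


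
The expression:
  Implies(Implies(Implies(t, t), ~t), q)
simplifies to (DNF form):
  q | t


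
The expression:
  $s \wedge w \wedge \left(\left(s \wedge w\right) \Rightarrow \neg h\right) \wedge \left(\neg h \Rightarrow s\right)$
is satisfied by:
  {w: True, s: True, h: False}


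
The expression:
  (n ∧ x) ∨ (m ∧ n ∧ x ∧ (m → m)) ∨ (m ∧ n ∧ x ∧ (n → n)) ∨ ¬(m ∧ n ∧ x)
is always true.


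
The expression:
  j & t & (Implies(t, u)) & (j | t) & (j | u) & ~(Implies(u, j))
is never true.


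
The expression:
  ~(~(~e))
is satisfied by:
  {e: False}


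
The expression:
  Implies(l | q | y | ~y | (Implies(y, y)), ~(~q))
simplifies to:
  q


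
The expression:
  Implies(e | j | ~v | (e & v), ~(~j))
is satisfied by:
  {j: True, v: True, e: False}
  {j: True, v: False, e: False}
  {e: True, j: True, v: True}
  {e: True, j: True, v: False}
  {v: True, e: False, j: False}


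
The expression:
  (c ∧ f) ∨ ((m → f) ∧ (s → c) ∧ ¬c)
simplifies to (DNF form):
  (c ∧ f) ∨ (f ∧ ¬s) ∨ (c ∧ f ∧ ¬c) ∨ (c ∧ f ∧ ¬m) ∨ (c ∧ ¬c ∧ ¬m) ∨ (f ∧ ¬c ∧ ¬s) ∨ (f ∧ ¬m ∧ ¬s) ∨ (¬c ∧ ¬m ∧ ¬s)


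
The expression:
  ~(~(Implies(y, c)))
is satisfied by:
  {c: True, y: False}
  {y: False, c: False}
  {y: True, c: True}


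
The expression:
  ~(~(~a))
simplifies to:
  ~a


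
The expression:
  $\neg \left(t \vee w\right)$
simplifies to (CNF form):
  $\neg t \wedge \neg w$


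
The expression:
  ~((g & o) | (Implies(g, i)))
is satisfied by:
  {g: True, i: False, o: False}


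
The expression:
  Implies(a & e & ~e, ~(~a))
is always true.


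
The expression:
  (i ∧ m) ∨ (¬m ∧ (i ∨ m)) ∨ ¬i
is always true.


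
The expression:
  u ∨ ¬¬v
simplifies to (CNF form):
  u ∨ v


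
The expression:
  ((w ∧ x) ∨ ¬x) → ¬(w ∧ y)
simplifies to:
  ¬w ∨ ¬y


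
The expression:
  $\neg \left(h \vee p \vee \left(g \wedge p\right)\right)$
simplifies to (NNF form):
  $\neg h \wedge \neg p$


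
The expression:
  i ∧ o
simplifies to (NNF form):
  i ∧ o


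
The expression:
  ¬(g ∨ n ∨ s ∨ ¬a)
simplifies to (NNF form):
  a ∧ ¬g ∧ ¬n ∧ ¬s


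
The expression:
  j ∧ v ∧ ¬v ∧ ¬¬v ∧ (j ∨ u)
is never true.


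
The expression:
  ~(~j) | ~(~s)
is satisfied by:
  {s: True, j: True}
  {s: True, j: False}
  {j: True, s: False}


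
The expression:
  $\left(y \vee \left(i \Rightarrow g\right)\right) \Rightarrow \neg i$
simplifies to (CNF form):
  $\left(\neg g \vee \neg i\right) \wedge \left(\neg i \vee \neg y\right)$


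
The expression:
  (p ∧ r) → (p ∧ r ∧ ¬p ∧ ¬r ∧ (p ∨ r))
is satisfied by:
  {p: False, r: False}
  {r: True, p: False}
  {p: True, r: False}


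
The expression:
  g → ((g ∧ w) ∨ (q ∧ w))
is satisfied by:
  {w: True, g: False}
  {g: False, w: False}
  {g: True, w: True}


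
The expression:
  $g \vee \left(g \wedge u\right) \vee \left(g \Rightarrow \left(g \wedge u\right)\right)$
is always true.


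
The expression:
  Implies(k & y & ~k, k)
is always true.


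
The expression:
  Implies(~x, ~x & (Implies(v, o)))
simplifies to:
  o | x | ~v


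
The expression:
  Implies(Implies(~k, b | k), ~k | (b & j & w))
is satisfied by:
  {w: True, b: True, j: True, k: False}
  {w: True, b: True, j: False, k: False}
  {w: True, j: True, b: False, k: False}
  {w: True, j: False, b: False, k: False}
  {b: True, j: True, w: False, k: False}
  {b: True, w: False, j: False, k: False}
  {b: False, j: True, w: False, k: False}
  {b: False, w: False, j: False, k: False}
  {w: True, k: True, b: True, j: True}


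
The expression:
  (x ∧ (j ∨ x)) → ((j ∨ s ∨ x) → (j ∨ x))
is always true.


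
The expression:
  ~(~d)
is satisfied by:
  {d: True}


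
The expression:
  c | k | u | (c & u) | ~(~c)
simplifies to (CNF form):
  c | k | u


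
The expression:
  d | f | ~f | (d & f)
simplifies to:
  True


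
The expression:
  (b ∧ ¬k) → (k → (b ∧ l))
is always true.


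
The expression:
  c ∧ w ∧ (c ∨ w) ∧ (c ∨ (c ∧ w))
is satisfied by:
  {c: True, w: True}


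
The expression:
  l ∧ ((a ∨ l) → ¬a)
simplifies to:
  l ∧ ¬a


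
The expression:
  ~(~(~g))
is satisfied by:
  {g: False}


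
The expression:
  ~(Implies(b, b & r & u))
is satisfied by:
  {b: True, u: False, r: False}
  {r: True, b: True, u: False}
  {u: True, b: True, r: False}


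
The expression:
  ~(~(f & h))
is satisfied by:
  {h: True, f: True}


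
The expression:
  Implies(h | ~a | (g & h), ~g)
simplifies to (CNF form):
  (a | ~g) & (~g | ~h)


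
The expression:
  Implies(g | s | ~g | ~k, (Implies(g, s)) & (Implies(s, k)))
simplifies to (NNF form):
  (k & s) | (~g & ~s)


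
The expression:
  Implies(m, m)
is always true.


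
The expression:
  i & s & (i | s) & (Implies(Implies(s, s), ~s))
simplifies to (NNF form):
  False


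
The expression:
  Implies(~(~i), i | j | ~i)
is always true.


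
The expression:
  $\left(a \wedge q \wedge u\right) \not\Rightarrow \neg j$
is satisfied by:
  {a: True, j: True, u: True, q: True}


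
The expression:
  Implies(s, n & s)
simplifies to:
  n | ~s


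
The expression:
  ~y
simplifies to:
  ~y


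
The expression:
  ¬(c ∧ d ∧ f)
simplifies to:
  ¬c ∨ ¬d ∨ ¬f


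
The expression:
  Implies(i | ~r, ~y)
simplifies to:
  ~y | (r & ~i)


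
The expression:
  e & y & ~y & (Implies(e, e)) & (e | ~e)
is never true.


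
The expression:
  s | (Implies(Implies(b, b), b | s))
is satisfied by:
  {b: True, s: True}
  {b: True, s: False}
  {s: True, b: False}


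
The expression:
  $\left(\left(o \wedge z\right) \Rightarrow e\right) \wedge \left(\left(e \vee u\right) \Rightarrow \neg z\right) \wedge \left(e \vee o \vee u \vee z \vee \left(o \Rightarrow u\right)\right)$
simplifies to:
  $\left(\neg e \wedge \neg o \wedge \neg u\right) \vee \neg z$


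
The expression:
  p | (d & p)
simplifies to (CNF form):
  p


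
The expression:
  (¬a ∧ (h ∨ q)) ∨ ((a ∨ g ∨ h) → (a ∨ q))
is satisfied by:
  {a: True, q: True, h: True, g: False}
  {a: True, q: True, g: False, h: False}
  {a: True, h: True, g: False, q: False}
  {a: True, g: False, h: False, q: False}
  {q: True, h: True, g: False, a: False}
  {q: True, g: False, h: False, a: False}
  {h: True, q: False, g: False, a: False}
  {q: False, g: False, h: False, a: False}
  {q: True, a: True, g: True, h: True}
  {q: True, a: True, g: True, h: False}
  {a: True, g: True, h: True, q: False}
  {a: True, g: True, q: False, h: False}
  {h: True, g: True, q: True, a: False}
  {g: True, q: True, a: False, h: False}
  {g: True, h: True, a: False, q: False}


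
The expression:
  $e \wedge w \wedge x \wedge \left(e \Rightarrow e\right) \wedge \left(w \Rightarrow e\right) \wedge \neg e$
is never true.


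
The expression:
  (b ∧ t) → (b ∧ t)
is always true.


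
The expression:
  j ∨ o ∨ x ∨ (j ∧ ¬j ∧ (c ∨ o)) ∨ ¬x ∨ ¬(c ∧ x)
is always true.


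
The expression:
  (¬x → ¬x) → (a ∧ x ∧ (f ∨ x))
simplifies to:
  a ∧ x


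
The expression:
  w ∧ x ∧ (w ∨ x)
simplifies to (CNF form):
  w ∧ x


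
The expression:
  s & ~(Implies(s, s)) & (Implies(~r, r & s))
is never true.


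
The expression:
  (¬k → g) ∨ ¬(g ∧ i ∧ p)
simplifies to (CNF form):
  True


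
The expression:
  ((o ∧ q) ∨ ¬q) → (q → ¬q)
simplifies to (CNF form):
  ¬o ∨ ¬q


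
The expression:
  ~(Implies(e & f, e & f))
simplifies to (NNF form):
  False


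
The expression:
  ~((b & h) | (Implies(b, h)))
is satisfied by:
  {b: True, h: False}


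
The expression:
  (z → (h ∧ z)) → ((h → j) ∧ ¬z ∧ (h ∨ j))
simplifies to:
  (j ∧ ¬z) ∨ (z ∧ ¬h)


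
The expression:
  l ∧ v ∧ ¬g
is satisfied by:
  {v: True, l: True, g: False}


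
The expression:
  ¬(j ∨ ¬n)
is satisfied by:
  {n: True, j: False}


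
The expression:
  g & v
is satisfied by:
  {g: True, v: True}


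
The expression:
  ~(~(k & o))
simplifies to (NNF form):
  k & o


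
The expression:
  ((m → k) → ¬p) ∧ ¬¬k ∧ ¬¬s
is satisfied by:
  {s: True, k: True, p: False}


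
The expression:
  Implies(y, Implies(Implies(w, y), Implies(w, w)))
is always true.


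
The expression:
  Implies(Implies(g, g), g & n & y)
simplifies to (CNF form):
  g & n & y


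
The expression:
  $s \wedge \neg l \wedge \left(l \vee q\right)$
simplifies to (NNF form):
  $q \wedge s \wedge \neg l$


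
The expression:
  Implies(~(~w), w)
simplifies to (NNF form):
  True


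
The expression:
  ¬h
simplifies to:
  ¬h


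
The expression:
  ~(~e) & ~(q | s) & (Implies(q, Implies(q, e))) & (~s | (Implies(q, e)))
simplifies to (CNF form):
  e & ~q & ~s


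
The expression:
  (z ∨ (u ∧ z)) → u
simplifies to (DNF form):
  u ∨ ¬z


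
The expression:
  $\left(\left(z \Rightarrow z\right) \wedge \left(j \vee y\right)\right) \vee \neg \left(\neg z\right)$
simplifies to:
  $j \vee y \vee z$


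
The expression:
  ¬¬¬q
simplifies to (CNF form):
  ¬q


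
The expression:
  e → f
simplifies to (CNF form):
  f ∨ ¬e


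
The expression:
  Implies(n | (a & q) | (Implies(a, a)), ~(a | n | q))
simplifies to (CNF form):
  ~a & ~n & ~q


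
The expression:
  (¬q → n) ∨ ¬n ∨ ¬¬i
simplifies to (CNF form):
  True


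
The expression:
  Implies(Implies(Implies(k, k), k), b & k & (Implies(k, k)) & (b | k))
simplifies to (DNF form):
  b | ~k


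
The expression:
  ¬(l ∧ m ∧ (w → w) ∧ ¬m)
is always true.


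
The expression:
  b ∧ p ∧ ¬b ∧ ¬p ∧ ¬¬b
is never true.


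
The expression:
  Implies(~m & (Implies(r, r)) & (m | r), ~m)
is always true.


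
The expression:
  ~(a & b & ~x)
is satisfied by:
  {x: True, a: False, b: False}
  {a: False, b: False, x: False}
  {b: True, x: True, a: False}
  {b: True, a: False, x: False}
  {x: True, a: True, b: False}
  {a: True, x: False, b: False}
  {b: True, a: True, x: True}


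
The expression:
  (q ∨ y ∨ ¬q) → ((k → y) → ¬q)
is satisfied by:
  {k: True, y: False, q: False}
  {y: False, q: False, k: False}
  {k: True, y: True, q: False}
  {y: True, k: False, q: False}
  {q: True, k: True, y: False}


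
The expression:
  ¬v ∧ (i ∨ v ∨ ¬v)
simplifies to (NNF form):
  ¬v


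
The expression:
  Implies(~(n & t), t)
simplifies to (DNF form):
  t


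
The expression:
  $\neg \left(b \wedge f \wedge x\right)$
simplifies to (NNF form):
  $\neg b \vee \neg f \vee \neg x$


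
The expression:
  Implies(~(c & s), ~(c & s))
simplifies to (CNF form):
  True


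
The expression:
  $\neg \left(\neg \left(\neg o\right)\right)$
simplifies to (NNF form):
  $\neg o$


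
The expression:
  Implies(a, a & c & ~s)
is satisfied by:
  {c: True, s: False, a: False}
  {s: False, a: False, c: False}
  {c: True, s: True, a: False}
  {s: True, c: False, a: False}
  {a: True, c: True, s: False}


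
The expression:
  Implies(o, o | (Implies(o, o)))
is always true.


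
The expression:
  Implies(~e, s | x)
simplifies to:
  e | s | x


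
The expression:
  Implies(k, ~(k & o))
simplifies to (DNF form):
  ~k | ~o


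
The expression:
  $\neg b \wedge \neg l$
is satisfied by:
  {l: False, b: False}


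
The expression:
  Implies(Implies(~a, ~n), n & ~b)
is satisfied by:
  {n: True, a: False, b: False}
  {b: True, n: True, a: False}
  {a: True, n: True, b: False}


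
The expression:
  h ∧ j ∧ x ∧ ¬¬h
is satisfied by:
  {h: True, j: True, x: True}


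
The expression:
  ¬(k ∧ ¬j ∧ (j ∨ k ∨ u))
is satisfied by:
  {j: True, k: False}
  {k: False, j: False}
  {k: True, j: True}


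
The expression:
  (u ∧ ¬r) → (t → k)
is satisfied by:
  {r: True, k: True, u: False, t: False}
  {r: True, u: False, t: False, k: False}
  {k: True, u: False, t: False, r: False}
  {k: False, u: False, t: False, r: False}
  {r: True, t: True, k: True, u: False}
  {r: True, t: True, k: False, u: False}
  {t: True, k: True, r: False, u: False}
  {t: True, r: False, u: False, k: False}
  {k: True, r: True, u: True, t: False}
  {r: True, u: True, k: False, t: False}
  {k: True, u: True, r: False, t: False}
  {u: True, r: False, t: False, k: False}
  {r: True, t: True, u: True, k: True}
  {r: True, t: True, u: True, k: False}
  {t: True, u: True, k: True, r: False}


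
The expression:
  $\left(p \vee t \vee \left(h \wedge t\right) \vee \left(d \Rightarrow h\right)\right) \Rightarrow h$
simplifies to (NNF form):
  $h \vee \left(d \wedge \neg p \wedge \neg t\right)$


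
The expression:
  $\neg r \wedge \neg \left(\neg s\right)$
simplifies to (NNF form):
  $s \wedge \neg r$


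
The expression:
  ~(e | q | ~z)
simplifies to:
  z & ~e & ~q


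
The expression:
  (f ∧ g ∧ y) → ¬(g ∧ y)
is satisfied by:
  {g: False, y: False, f: False}
  {f: True, g: False, y: False}
  {y: True, g: False, f: False}
  {f: True, y: True, g: False}
  {g: True, f: False, y: False}
  {f: True, g: True, y: False}
  {y: True, g: True, f: False}


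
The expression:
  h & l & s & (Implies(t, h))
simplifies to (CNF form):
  h & l & s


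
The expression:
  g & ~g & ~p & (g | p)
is never true.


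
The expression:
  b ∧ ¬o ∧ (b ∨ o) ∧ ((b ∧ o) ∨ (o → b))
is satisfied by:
  {b: True, o: False}


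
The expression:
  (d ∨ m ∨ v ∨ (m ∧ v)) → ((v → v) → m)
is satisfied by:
  {m: True, d: False, v: False}
  {m: True, v: True, d: False}
  {m: True, d: True, v: False}
  {m: True, v: True, d: True}
  {v: False, d: False, m: False}


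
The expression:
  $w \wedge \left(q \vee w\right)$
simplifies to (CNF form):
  $w$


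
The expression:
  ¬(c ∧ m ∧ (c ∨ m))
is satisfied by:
  {m: False, c: False}
  {c: True, m: False}
  {m: True, c: False}


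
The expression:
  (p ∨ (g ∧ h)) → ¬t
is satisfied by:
  {p: False, h: False, t: False, g: False}
  {g: True, p: False, h: False, t: False}
  {h: True, g: False, p: False, t: False}
  {g: True, h: True, p: False, t: False}
  {p: True, g: False, h: False, t: False}
  {g: True, p: True, h: False, t: False}
  {h: True, p: True, g: False, t: False}
  {g: True, h: True, p: True, t: False}
  {t: True, g: False, p: False, h: False}
  {t: True, g: True, p: False, h: False}
  {t: True, h: True, g: False, p: False}


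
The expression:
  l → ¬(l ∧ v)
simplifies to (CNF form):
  ¬l ∨ ¬v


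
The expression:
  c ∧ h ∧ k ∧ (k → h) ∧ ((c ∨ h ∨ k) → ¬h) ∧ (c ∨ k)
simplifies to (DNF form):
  False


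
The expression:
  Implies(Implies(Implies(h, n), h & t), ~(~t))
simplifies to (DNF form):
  n | t | ~h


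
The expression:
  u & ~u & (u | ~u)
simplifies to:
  False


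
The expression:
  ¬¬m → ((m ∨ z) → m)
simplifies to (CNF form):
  True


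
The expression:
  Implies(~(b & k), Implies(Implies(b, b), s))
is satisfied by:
  {k: True, s: True, b: True}
  {k: True, s: True, b: False}
  {s: True, b: True, k: False}
  {s: True, b: False, k: False}
  {k: True, b: True, s: False}


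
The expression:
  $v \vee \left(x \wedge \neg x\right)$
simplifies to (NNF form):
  $v$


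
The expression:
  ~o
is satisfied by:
  {o: False}


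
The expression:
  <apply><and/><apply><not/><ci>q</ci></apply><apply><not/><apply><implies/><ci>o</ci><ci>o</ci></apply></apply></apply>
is never true.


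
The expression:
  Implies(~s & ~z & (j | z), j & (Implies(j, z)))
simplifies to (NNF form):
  s | z | ~j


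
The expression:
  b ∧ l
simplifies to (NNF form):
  b ∧ l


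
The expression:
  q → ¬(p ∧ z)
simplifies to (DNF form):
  ¬p ∨ ¬q ∨ ¬z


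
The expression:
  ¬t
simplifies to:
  ¬t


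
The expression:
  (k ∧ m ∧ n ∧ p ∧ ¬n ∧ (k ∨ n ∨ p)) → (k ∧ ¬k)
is always true.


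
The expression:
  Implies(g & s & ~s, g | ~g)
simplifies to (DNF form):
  True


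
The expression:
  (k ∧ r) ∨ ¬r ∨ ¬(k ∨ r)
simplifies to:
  k ∨ ¬r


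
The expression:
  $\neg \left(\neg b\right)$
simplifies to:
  $b$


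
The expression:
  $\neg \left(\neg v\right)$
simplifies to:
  $v$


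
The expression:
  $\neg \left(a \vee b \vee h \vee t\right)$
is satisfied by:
  {h: False, b: False, t: False, a: False}


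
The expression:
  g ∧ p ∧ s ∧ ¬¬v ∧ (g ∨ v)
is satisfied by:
  {p: True, s: True, g: True, v: True}


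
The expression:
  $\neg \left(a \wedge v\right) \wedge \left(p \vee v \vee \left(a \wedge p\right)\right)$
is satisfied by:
  {p: True, v: False, a: False}
  {a: True, p: True, v: False}
  {v: True, p: True, a: False}
  {v: True, p: False, a: False}


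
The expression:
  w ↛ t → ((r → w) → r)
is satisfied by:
  {r: True, t: True, w: False}
  {r: True, w: False, t: False}
  {t: True, w: False, r: False}
  {t: False, w: False, r: False}
  {r: True, t: True, w: True}
  {r: True, w: True, t: False}
  {t: True, w: True, r: False}


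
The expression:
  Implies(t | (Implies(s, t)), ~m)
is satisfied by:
  {s: True, t: False, m: False}
  {t: False, m: False, s: False}
  {s: True, t: True, m: False}
  {t: True, s: False, m: False}
  {m: True, s: True, t: False}


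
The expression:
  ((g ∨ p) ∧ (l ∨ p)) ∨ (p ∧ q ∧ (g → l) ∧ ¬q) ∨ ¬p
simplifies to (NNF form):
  True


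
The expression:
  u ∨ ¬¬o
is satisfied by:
  {o: True, u: True}
  {o: True, u: False}
  {u: True, o: False}


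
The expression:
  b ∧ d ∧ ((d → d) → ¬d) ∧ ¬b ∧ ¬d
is never true.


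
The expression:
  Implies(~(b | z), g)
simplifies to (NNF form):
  b | g | z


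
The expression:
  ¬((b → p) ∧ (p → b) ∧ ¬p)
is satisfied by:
  {b: True, p: True}
  {b: True, p: False}
  {p: True, b: False}


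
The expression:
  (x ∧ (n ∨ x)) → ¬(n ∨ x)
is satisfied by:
  {x: False}


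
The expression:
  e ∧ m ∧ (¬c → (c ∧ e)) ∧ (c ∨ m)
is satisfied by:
  {c: True, m: True, e: True}


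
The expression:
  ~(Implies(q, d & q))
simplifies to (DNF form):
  q & ~d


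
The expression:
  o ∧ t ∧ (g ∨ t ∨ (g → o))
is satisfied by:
  {t: True, o: True}


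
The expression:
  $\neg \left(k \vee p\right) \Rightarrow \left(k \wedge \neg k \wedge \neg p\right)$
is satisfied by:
  {k: True, p: True}
  {k: True, p: False}
  {p: True, k: False}


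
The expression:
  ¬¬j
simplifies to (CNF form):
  j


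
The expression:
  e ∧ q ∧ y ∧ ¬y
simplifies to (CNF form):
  False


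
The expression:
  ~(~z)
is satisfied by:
  {z: True}


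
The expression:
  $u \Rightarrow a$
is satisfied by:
  {a: True, u: False}
  {u: False, a: False}
  {u: True, a: True}


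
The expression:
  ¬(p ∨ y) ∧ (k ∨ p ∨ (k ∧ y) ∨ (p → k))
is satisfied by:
  {y: False, p: False}


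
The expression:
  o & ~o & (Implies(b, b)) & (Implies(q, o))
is never true.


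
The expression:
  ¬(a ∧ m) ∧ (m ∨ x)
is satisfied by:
  {x: True, m: False, a: False}
  {x: True, a: True, m: False}
  {x: True, m: True, a: False}
  {m: True, a: False, x: False}


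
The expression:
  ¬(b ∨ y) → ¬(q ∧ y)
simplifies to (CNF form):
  True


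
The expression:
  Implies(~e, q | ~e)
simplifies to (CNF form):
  True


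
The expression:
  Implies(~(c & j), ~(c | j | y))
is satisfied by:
  {c: True, j: True, y: False}
  {y: True, c: True, j: True}
  {y: False, j: False, c: False}


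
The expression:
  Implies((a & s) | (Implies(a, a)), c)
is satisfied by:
  {c: True}


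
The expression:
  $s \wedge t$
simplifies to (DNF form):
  $s \wedge t$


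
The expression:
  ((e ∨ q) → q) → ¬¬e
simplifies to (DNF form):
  e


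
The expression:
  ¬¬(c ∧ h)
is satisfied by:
  {h: True, c: True}


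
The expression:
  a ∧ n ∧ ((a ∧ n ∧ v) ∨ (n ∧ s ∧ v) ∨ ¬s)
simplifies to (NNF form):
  a ∧ n ∧ (v ∨ ¬s)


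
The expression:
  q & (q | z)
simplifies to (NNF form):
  q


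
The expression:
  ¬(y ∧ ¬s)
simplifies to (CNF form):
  s ∨ ¬y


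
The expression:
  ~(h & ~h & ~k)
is always true.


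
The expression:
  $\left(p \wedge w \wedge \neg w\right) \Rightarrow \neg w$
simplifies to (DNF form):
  $\text{True}$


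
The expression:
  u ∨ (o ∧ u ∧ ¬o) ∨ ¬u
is always true.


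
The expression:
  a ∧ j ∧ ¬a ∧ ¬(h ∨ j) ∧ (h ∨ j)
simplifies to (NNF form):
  False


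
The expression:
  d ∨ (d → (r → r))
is always true.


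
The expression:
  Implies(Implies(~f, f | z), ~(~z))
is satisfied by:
  {z: True, f: False}
  {f: False, z: False}
  {f: True, z: True}


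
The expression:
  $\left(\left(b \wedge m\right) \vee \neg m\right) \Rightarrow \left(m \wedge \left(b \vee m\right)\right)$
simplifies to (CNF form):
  $m$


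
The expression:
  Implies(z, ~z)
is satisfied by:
  {z: False}


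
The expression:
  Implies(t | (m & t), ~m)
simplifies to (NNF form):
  ~m | ~t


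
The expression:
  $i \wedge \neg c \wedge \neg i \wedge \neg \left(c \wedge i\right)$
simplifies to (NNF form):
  $\text{False}$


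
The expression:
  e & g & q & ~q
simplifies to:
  False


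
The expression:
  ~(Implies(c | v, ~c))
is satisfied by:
  {c: True}


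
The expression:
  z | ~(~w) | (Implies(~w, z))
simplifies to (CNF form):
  w | z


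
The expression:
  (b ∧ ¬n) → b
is always true.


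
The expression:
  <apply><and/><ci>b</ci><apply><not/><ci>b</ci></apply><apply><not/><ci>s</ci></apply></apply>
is never true.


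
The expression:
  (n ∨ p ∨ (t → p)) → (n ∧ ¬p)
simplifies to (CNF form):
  ¬p ∧ (n ∨ t)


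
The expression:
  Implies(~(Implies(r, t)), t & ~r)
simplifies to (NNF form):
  t | ~r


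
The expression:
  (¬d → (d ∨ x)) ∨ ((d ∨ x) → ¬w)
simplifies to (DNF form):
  True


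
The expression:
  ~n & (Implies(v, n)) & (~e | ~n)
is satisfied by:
  {n: False, v: False}


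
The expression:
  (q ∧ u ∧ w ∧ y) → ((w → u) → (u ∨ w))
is always true.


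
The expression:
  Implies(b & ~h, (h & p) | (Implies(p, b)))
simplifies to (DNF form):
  True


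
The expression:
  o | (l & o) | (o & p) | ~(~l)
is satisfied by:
  {o: True, l: True}
  {o: True, l: False}
  {l: True, o: False}


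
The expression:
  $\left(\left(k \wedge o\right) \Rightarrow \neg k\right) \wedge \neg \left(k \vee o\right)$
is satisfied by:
  {o: False, k: False}


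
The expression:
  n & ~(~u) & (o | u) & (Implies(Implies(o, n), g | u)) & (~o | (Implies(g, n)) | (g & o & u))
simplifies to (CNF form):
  n & u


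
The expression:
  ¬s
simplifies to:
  ¬s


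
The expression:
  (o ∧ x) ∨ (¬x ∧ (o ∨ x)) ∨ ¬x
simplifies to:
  o ∨ ¬x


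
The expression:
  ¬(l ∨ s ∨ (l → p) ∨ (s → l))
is never true.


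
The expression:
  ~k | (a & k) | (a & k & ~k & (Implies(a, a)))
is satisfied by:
  {a: True, k: False}
  {k: False, a: False}
  {k: True, a: True}


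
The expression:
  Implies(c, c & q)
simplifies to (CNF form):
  q | ~c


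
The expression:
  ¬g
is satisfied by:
  {g: False}


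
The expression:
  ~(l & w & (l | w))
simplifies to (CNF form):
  ~l | ~w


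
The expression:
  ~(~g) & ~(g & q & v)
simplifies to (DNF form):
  (g & ~q) | (g & ~v)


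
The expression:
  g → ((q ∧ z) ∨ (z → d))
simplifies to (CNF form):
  d ∨ q ∨ ¬g ∨ ¬z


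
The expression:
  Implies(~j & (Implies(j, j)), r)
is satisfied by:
  {r: True, j: True}
  {r: True, j: False}
  {j: True, r: False}


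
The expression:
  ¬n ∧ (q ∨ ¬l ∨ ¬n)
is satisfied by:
  {n: False}


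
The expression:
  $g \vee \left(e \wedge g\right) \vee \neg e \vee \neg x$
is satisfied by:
  {g: True, e: False, x: False}
  {e: False, x: False, g: False}
  {x: True, g: True, e: False}
  {x: True, e: False, g: False}
  {g: True, e: True, x: False}
  {e: True, g: False, x: False}
  {x: True, e: True, g: True}


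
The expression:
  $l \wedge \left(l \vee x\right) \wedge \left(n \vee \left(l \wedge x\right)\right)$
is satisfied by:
  {n: True, x: True, l: True}
  {n: True, l: True, x: False}
  {x: True, l: True, n: False}


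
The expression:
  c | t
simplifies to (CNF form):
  c | t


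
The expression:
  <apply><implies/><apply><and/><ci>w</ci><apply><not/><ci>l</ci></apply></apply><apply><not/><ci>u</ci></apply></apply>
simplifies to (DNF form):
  <apply><or/><ci>l</ci><apply><not/><ci>u</ci></apply><apply><not/><ci>w</ci></apply></apply>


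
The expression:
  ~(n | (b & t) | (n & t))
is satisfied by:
  {n: False, t: False, b: False}
  {b: True, n: False, t: False}
  {t: True, n: False, b: False}


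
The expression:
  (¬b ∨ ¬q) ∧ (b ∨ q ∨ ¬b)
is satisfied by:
  {q: False, b: False}
  {b: True, q: False}
  {q: True, b: False}


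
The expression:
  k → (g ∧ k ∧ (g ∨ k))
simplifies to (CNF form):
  g ∨ ¬k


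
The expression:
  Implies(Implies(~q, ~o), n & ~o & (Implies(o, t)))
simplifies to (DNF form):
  (n & ~o) | (o & ~q)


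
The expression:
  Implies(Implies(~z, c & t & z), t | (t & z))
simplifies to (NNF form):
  t | ~z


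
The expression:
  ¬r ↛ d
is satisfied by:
  {d: True, r: False}
  {r: False, d: False}
  {r: True, d: True}


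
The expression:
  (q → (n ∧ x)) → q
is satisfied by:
  {q: True}


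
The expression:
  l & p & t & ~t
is never true.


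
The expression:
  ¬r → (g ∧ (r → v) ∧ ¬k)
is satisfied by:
  {r: True, g: True, k: False}
  {r: True, g: False, k: False}
  {r: True, k: True, g: True}
  {r: True, k: True, g: False}
  {g: True, k: False, r: False}
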